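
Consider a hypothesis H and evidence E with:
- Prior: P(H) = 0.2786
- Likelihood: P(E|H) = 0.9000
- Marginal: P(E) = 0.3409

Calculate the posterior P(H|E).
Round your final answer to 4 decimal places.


Using Bayes' theorem:

P(H|E) = P(E|H) × P(H) / P(E)
       = 0.9000 × 0.2786 / 0.3409
       = 0.25074000 / 0.3409
       = 0.7355

The evidence strengthens our belief in H.
Prior: 0.2786 → Posterior: 0.7355


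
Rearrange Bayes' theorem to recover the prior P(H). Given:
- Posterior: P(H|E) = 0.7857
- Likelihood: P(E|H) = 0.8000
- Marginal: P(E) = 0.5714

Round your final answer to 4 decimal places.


From Bayes' theorem: P(H|E) = P(E|H) × P(H) / P(E)

Rearranging for P(H):
P(H) = P(H|E) × P(E) / P(E|H)
     = 0.7857 × 0.5714 / 0.8000
     = 0.44894898 / 0.8000
     = 0.5612


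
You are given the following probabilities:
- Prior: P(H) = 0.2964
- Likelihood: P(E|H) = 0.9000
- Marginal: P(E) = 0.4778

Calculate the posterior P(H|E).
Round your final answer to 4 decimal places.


Using Bayes' theorem:

P(H|E) = P(E|H) × P(H) / P(E)
       = 0.9000 × 0.2964 / 0.4778
       = 0.26676000 / 0.4778
       = 0.5583

The evidence strengthens our belief in H.
Prior: 0.2964 → Posterior: 0.5583


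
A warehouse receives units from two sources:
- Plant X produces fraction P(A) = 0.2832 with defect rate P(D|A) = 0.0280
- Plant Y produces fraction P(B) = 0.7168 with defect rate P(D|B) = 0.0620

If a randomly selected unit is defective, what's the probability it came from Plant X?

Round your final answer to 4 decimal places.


Let A = from Plant X, D = defective

Given:
- P(A) = 0.2832, P(B) = 0.7168
- P(D|A) = 0.0280, P(D|B) = 0.0620

Step 1: Find P(D)
P(D) = P(D|A)P(A) + P(D|B)P(B)
     = 0.0280 × 0.2832 + 0.0620 × 0.7168
     = 0.00792960 + 0.04444160
     = 0.05237120

Step 2: Apply Bayes' theorem
P(A|D) = P(D|A)P(A) / P(D)
       = 0.00792960 / 0.05237120
       = 0.1514


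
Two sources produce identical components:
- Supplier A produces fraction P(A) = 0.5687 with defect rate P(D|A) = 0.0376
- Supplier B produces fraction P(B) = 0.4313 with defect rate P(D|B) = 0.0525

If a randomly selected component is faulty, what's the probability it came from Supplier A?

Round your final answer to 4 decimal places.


Let A = from Supplier A, D = faulty

Given:
- P(A) = 0.5687, P(B) = 0.4313
- P(D|A) = 0.0376, P(D|B) = 0.0525

Step 1: Find P(D)
P(D) = P(D|A)P(A) + P(D|B)P(B)
     = 0.0376 × 0.5687 + 0.0525 × 0.4313
     = 0.02138312 + 0.02264325
     = 0.04402637

Step 2: Apply Bayes' theorem
P(A|D) = P(D|A)P(A) / P(D)
       = 0.02138312 / 0.04402637
       = 0.4857


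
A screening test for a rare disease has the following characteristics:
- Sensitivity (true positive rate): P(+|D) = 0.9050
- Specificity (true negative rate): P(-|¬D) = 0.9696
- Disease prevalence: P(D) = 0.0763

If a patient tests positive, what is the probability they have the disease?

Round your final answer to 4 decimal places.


Let D = has disease, + = positive test

Given:
- P(D) = 0.0763 (prevalence)
- P(+|D) = 0.9050 (sensitivity)
- P(-|¬D) = 0.9696 (specificity)
- P(+|¬D) = 0.0304 (false positive rate = 1 - specificity)

Step 1: Find P(+)
P(+) = P(+|D)P(D) + P(+|¬D)P(¬D)
     = 0.9050 × 0.0763 + 0.0304 × 0.9237
     = 0.06905150 + 0.02808048
     = 0.09713198

Step 2: Apply Bayes' theorem for P(D|+)
P(D|+) = P(+|D)P(D) / P(+)
       = 0.06905150 / 0.09713198
       = 0.7109


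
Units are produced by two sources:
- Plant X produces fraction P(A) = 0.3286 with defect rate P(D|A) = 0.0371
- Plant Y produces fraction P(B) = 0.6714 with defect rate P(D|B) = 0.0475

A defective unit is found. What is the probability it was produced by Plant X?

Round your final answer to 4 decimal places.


Let A = from Plant X, D = defective

Given:
- P(A) = 0.3286, P(B) = 0.6714
- P(D|A) = 0.0371, P(D|B) = 0.0475

Step 1: Find P(D)
P(D) = P(D|A)P(A) + P(D|B)P(B)
     = 0.0371 × 0.3286 + 0.0475 × 0.6714
     = 0.01219106 + 0.03189150
     = 0.04408256

Step 2: Apply Bayes' theorem
P(A|D) = P(D|A)P(A) / P(D)
       = 0.01219106 / 0.04408256
       = 0.2766


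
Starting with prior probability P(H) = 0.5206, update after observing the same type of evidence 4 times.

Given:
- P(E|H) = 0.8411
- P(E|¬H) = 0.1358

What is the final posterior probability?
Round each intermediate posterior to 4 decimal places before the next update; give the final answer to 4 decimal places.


Sequential Bayesian updating:

Initial prior: P(H) = 0.5206

Update 1:
  P(E) = 0.8411 × 0.5206 + 0.1358 × 0.4794 = 0.43787666 + 0.06510252 = 0.50297918
  P(H|E) = 0.43787666 / 0.50297918 = 0.8706

Update 2:
  P(E) = 0.8411 × 0.8706 + 0.1358 × 0.1294 = 0.73226166 + 0.01757252 = 0.74983418
  P(H|E) = 0.73226166 / 0.74983418 = 0.9766

Update 3:
  P(E) = 0.8411 × 0.9766 + 0.1358 × 0.0234 = 0.82141826 + 0.00317772 = 0.82459598
  P(H|E) = 0.82141826 / 0.82459598 = 0.9961

Update 4:
  P(E) = 0.8411 × 0.9961 + 0.1358 × 0.0039 = 0.83781971 + 0.00052962 = 0.83834933
  P(H|E) = 0.83781971 / 0.83834933 = 0.9994

Final posterior: 0.9994


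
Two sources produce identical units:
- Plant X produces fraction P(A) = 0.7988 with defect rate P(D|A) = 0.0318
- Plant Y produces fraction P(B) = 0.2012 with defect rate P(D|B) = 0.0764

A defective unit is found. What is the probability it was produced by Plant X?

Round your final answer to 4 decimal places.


Let A = from Plant X, D = defective

Given:
- P(A) = 0.7988, P(B) = 0.2012
- P(D|A) = 0.0318, P(D|B) = 0.0764

Step 1: Find P(D)
P(D) = P(D|A)P(A) + P(D|B)P(B)
     = 0.0318 × 0.7988 + 0.0764 × 0.2012
     = 0.02540184 + 0.01537168
     = 0.04077352

Step 2: Apply Bayes' theorem
P(A|D) = P(D|A)P(A) / P(D)
       = 0.02540184 / 0.04077352
       = 0.6230


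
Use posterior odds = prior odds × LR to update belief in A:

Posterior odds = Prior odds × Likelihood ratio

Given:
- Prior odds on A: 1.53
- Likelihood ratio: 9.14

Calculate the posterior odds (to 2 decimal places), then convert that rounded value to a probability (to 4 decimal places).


Step 1: Calculate posterior odds
Posterior odds = Prior odds × LR
               = 1.53 × 9.14
               = 13.98

Step 2: Convert to probability
P(A|E) = Posterior odds / (1 + Posterior odds)
       = 13.98 / (1 + 13.98)
       = 13.98 / 14.98
       = 0.9332

The evidence increased P(A) from 0.6047 to 0.9332.


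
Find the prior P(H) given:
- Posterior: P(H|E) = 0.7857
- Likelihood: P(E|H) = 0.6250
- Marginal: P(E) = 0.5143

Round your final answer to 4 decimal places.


From Bayes' theorem: P(H|E) = P(E|H) × P(H) / P(E)

Rearranging for P(H):
P(H) = P(H|E) × P(E) / P(E|H)
     = 0.7857 × 0.5143 / 0.6250
     = 0.40408551 / 0.6250
     = 0.6465


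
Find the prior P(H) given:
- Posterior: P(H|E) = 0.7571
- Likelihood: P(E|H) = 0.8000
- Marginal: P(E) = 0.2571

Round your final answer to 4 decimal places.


From Bayes' theorem: P(H|E) = P(E|H) × P(H) / P(E)

Rearranging for P(H):
P(H) = P(H|E) × P(E) / P(E|H)
     = 0.7571 × 0.2571 / 0.8000
     = 0.19465041 / 0.8000
     = 0.2433


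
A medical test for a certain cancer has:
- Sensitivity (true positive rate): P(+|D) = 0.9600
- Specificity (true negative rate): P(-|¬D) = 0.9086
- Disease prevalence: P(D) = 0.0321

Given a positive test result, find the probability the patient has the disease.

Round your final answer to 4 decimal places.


Let D = has disease, + = positive test

Given:
- P(D) = 0.0321 (prevalence)
- P(+|D) = 0.9600 (sensitivity)
- P(-|¬D) = 0.9086 (specificity)
- P(+|¬D) = 0.0914 (false positive rate = 1 - specificity)

Step 1: Find P(+)
P(+) = P(+|D)P(D) + P(+|¬D)P(¬D)
     = 0.9600 × 0.0321 + 0.0914 × 0.9679
     = 0.03081600 + 0.08846606
     = 0.11928206

Step 2: Apply Bayes' theorem for P(D|+)
P(D|+) = P(+|D)P(D) / P(+)
       = 0.03081600 / 0.11928206
       = 0.2583


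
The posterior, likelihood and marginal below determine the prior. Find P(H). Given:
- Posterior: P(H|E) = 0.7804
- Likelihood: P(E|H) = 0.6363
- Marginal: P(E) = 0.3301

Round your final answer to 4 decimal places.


From Bayes' theorem: P(H|E) = P(E|H) × P(H) / P(E)

Rearranging for P(H):
P(H) = P(H|E) × P(E) / P(E|H)
     = 0.7804 × 0.3301 / 0.6363
     = 0.25761004 / 0.6363
     = 0.4049


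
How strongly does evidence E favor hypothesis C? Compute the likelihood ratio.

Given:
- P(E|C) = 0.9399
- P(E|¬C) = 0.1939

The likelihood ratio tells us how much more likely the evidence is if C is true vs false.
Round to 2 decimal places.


Likelihood Ratio (LR) = P(E|C) / P(E|¬C)

LR = 0.9399 / 0.1939
   = 4.85

The evidence is 4.85 times more likely if C is true than if C is false.
Since LR > 1, the evidence supports C over ¬C.


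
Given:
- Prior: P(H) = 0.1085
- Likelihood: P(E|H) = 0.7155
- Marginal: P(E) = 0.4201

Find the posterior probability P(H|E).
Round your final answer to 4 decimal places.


Using Bayes' theorem:

P(H|E) = P(E|H) × P(H) / P(E)
       = 0.7155 × 0.1085 / 0.4201
       = 0.07763175 / 0.4201
       = 0.1848

The evidence strengthens our belief in H.
Prior: 0.1085 → Posterior: 0.1848


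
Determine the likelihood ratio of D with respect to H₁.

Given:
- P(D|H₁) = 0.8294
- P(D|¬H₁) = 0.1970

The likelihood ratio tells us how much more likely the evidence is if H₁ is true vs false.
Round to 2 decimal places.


Likelihood Ratio (LR) = P(D|H₁) / P(D|¬H₁)

LR = 0.8294 / 0.1970
   = 4.21

The evidence is 4.21 times more likely if H₁ is true than if H₁ is false.
LR > 1, so observing D raises the odds in favor of H₁.


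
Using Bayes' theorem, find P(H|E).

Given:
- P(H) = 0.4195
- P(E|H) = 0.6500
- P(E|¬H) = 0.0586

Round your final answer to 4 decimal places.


Bayes' theorem: P(H|E) = P(E|H) × P(H) / P(E)

Step 1: Calculate P(E) using law of total probability
P(E) = P(E|H)P(H) + P(E|¬H)P(¬H)
     = 0.6500 × 0.4195 + 0.0586 × 0.5805
     = 0.27267500 + 0.03401730
     = 0.30669230

Step 2: Apply Bayes' theorem
P(H|E) = P(E|H) × P(H) / P(E)
       = 0.27267500 / 0.30669230
       = 0.8891


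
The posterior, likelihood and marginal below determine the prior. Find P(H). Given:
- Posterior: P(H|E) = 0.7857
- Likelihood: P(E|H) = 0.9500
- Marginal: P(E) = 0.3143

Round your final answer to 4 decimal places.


From Bayes' theorem: P(H|E) = P(E|H) × P(H) / P(E)

Rearranging for P(H):
P(H) = P(H|E) × P(E) / P(E|H)
     = 0.7857 × 0.3143 / 0.9500
     = 0.24694551 / 0.9500
     = 0.2599


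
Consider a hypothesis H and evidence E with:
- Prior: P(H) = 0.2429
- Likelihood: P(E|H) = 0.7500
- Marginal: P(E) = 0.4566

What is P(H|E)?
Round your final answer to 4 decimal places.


Using Bayes' theorem:

P(H|E) = P(E|H) × P(H) / P(E)
       = 0.7500 × 0.2429 / 0.4566
       = 0.18217500 / 0.4566
       = 0.3990

The evidence strengthens our belief in H.
Prior: 0.2429 → Posterior: 0.3990


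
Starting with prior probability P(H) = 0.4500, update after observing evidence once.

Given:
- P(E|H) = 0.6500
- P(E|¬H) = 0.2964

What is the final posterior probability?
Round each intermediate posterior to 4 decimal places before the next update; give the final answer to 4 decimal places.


Sequential Bayesian updating:

Initial prior: P(H) = 0.4500

Update 1:
  P(E) = 0.6500 × 0.4500 + 0.2964 × 0.5500 = 0.29250000 + 0.16302000 = 0.45552000
  P(H|E) = 0.29250000 / 0.45552000 = 0.6421

Final posterior: 0.6421


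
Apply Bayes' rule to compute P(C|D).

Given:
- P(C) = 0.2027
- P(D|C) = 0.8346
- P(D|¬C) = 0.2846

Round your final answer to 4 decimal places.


Bayes' theorem: P(C|D) = P(D|C) × P(C) / P(D)

Step 1: Calculate P(D) using law of total probability
P(D) = P(D|C)P(C) + P(D|¬C)P(¬C)
     = 0.8346 × 0.2027 + 0.2846 × 0.7973
     = 0.16917342 + 0.22691158
     = 0.39608500

Step 2: Apply Bayes' theorem
P(C|D) = P(D|C) × P(C) / P(D)
       = 0.16917342 / 0.39608500
       = 0.4271


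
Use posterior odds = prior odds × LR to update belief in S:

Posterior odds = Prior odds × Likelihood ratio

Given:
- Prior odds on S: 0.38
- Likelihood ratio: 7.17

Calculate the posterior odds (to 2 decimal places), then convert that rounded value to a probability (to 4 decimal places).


Step 1: Calculate posterior odds
Posterior odds = Prior odds × LR
               = 0.38 × 7.17
               = 2.72

Step 2: Convert to probability
P(S|E) = Posterior odds / (1 + Posterior odds)
       = 2.72 / (1 + 2.72)
       = 2.72 / 3.72
       = 0.7312

The evidence increased P(S) from 0.2754 to 0.7312.


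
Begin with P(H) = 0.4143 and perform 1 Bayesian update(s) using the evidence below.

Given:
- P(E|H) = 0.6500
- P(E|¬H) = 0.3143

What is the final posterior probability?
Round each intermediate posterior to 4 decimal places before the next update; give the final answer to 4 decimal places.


Sequential Bayesian updating:

Initial prior: P(H) = 0.4143

Update 1:
  P(E) = 0.6500 × 0.4143 + 0.3143 × 0.5857 = 0.26929500 + 0.18408551 = 0.45338051
  P(H|E) = 0.26929500 / 0.45338051 = 0.5940

Final posterior: 0.5940


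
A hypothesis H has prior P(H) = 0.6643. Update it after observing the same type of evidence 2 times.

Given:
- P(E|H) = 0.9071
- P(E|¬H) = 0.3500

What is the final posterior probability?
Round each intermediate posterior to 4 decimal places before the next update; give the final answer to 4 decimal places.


Sequential Bayesian updating:

Initial prior: P(H) = 0.6643

Update 1:
  P(E) = 0.9071 × 0.6643 + 0.3500 × 0.3357 = 0.60258653 + 0.11749500 = 0.72008153
  P(H|E) = 0.60258653 / 0.72008153 = 0.8368

Update 2:
  P(E) = 0.9071 × 0.8368 + 0.3500 × 0.1632 = 0.75906128 + 0.05712000 = 0.81618128
  P(H|E) = 0.75906128 / 0.81618128 = 0.9300

Final posterior: 0.9300


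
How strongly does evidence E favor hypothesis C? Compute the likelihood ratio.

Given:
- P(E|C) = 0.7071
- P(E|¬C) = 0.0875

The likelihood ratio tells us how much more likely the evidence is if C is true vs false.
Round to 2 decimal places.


Likelihood Ratio (LR) = P(E|C) / P(E|¬C)

LR = 0.7071 / 0.0875
   = 8.08

The evidence is 8.08 times more likely if C is true than if C is false.
Because LR exceeds 1, E is evidence for C.


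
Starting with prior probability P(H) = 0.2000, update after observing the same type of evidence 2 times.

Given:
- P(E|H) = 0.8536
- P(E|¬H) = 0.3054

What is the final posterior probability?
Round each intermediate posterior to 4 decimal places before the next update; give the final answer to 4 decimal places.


Sequential Bayesian updating:

Initial prior: P(H) = 0.2000

Update 1:
  P(E) = 0.8536 × 0.2000 + 0.3054 × 0.8000 = 0.17072000 + 0.24432000 = 0.41504000
  P(H|E) = 0.17072000 / 0.41504000 = 0.4113

Update 2:
  P(E) = 0.8536 × 0.4113 + 0.3054 × 0.5887 = 0.35108568 + 0.17978898 = 0.53087466
  P(H|E) = 0.35108568 / 0.53087466 = 0.6613

Final posterior: 0.6613


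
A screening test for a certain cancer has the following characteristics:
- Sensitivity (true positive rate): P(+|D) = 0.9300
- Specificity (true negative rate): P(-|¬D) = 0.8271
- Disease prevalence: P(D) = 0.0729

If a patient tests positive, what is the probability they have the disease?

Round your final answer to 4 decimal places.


Let D = has disease, + = positive test

Given:
- P(D) = 0.0729 (prevalence)
- P(+|D) = 0.9300 (sensitivity)
- P(-|¬D) = 0.8271 (specificity)
- P(+|¬D) = 0.1729 (false positive rate = 1 - specificity)

Step 1: Find P(+)
P(+) = P(+|D)P(D) + P(+|¬D)P(¬D)
     = 0.9300 × 0.0729 + 0.1729 × 0.9271
     = 0.06779700 + 0.16029559
     = 0.22809259

Step 2: Apply Bayes' theorem for P(D|+)
P(D|+) = P(+|D)P(D) / P(+)
       = 0.06779700 / 0.22809259
       = 0.2972


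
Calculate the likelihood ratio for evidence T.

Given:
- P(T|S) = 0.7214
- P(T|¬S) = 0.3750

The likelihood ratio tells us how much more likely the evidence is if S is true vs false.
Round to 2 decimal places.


Likelihood Ratio (LR) = P(T|S) / P(T|¬S)

LR = 0.7214 / 0.3750
   = 1.92

The evidence is 1.92 times more likely if S is true than if S is false.
Because LR exceeds 1, T is evidence for S.


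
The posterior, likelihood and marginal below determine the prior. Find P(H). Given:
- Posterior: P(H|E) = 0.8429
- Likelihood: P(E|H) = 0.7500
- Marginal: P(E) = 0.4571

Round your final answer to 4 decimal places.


From Bayes' theorem: P(H|E) = P(E|H) × P(H) / P(E)

Rearranging for P(H):
P(H) = P(H|E) × P(E) / P(E|H)
     = 0.8429 × 0.4571 / 0.7500
     = 0.38528959 / 0.7500
     = 0.5137


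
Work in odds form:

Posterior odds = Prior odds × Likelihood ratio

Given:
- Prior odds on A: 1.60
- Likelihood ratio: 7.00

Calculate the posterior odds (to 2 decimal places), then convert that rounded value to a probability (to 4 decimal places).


Step 1: Calculate posterior odds
Posterior odds = Prior odds × LR
               = 1.60 × 7.00
               = 11.20

Step 2: Convert to probability
P(A|E) = Posterior odds / (1 + Posterior odds)
       = 11.20 / (1 + 11.20)
       = 11.20 / 12.20
       = 0.9180

The evidence increased P(A) from 0.6154 to 0.9180.


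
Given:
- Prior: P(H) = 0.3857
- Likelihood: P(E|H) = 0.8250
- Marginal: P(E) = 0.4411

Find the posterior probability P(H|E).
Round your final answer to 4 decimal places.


Using Bayes' theorem:

P(H|E) = P(E|H) × P(H) / P(E)
       = 0.8250 × 0.3857 / 0.4411
       = 0.31820250 / 0.4411
       = 0.7214

The evidence strengthens our belief in H.
Prior: 0.3857 → Posterior: 0.7214


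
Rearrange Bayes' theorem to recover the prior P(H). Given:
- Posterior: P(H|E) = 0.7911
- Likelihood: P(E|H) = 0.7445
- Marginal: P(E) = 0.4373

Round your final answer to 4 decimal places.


From Bayes' theorem: P(H|E) = P(E|H) × P(H) / P(E)

Rearranging for P(H):
P(H) = P(H|E) × P(E) / P(E|H)
     = 0.7911 × 0.4373 / 0.7445
     = 0.34594803 / 0.7445
     = 0.4647


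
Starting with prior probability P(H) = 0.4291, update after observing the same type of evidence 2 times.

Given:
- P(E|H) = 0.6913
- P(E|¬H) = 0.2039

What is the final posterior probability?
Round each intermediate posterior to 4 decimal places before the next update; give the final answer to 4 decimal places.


Sequential Bayesian updating:

Initial prior: P(H) = 0.4291

Update 1:
  P(E) = 0.6913 × 0.4291 + 0.2039 × 0.5709 = 0.29663683 + 0.11640651 = 0.41304334
  P(H|E) = 0.29663683 / 0.41304334 = 0.7182

Update 2:
  P(E) = 0.6913 × 0.7182 + 0.2039 × 0.2818 = 0.49649166 + 0.05745902 = 0.55395068
  P(H|E) = 0.49649166 / 0.55395068 = 0.8963

Final posterior: 0.8963


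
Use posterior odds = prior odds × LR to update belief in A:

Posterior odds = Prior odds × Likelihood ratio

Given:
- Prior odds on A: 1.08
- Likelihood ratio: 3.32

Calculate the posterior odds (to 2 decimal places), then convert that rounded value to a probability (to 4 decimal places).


Step 1: Calculate posterior odds
Posterior odds = Prior odds × LR
               = 1.08 × 3.32
               = 3.59

Step 2: Convert to probability
P(A|E) = Posterior odds / (1 + Posterior odds)
       = 3.59 / (1 + 3.59)
       = 3.59 / 4.59
       = 0.7821

The evidence increased P(A) from 0.5192 to 0.7821.


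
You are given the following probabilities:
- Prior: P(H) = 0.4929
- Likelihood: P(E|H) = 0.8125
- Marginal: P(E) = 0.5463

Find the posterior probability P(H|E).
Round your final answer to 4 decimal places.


Using Bayes' theorem:

P(H|E) = P(E|H) × P(H) / P(E)
       = 0.8125 × 0.4929 / 0.5463
       = 0.40048125 / 0.5463
       = 0.7331

The evidence strengthens our belief in H.
Prior: 0.4929 → Posterior: 0.7331


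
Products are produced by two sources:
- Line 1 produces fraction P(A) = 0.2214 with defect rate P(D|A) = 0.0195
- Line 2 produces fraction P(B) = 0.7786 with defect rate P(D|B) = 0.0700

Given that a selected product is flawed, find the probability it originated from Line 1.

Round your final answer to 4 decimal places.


Let A = from Line 1, D = flawed

Given:
- P(A) = 0.2214, P(B) = 0.7786
- P(D|A) = 0.0195, P(D|B) = 0.0700

Step 1: Find P(D)
P(D) = P(D|A)P(A) + P(D|B)P(B)
     = 0.0195 × 0.2214 + 0.0700 × 0.7786
     = 0.00431730 + 0.05450200
     = 0.05881930

Step 2: Apply Bayes' theorem
P(A|D) = P(D|A)P(A) / P(D)
       = 0.00431730 / 0.05881930
       = 0.0734


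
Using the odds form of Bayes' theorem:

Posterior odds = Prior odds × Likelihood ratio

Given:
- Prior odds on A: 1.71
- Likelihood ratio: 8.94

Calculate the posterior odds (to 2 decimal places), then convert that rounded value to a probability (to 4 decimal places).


Step 1: Calculate posterior odds
Posterior odds = Prior odds × LR
               = 1.71 × 8.94
               = 15.29

Step 2: Convert to probability
P(A|E) = Posterior odds / (1 + Posterior odds)
       = 15.29 / (1 + 15.29)
       = 15.29 / 16.29
       = 0.9386

The evidence increased P(A) from 0.6310 to 0.9386.


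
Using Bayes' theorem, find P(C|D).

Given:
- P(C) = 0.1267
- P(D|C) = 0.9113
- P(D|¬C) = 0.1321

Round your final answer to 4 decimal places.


Bayes' theorem: P(C|D) = P(D|C) × P(C) / P(D)

Step 1: Calculate P(D) using law of total probability
P(D) = P(D|C)P(C) + P(D|¬C)P(¬C)
     = 0.9113 × 0.1267 + 0.1321 × 0.8733
     = 0.11546171 + 0.11536293
     = 0.23082464

Step 2: Apply Bayes' theorem
P(C|D) = P(D|C) × P(C) / P(D)
       = 0.11546171 / 0.23082464
       = 0.5002


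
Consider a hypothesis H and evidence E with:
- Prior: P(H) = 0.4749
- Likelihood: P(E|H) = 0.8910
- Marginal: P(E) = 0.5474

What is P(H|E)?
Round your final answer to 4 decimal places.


Using Bayes' theorem:

P(H|E) = P(E|H) × P(H) / P(E)
       = 0.8910 × 0.4749 / 0.5474
       = 0.42313590 / 0.5474
       = 0.7730

The evidence strengthens our belief in H.
Prior: 0.4749 → Posterior: 0.7730


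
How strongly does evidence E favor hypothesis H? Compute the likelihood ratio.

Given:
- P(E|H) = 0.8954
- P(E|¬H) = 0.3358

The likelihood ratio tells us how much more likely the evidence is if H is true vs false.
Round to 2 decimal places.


Likelihood Ratio (LR) = P(E|H) / P(E|¬H)

LR = 0.8954 / 0.3358
   = 2.67

The evidence is 2.67 times more likely if H is true than if H is false.
LR > 1, so observing E raises the odds in favor of H.


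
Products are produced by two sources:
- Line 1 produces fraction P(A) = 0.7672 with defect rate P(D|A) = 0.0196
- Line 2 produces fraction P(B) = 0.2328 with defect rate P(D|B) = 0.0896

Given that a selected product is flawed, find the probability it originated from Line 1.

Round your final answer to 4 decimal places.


Let A = from Line 1, D = flawed

Given:
- P(A) = 0.7672, P(B) = 0.2328
- P(D|A) = 0.0196, P(D|B) = 0.0896

Step 1: Find P(D)
P(D) = P(D|A)P(A) + P(D|B)P(B)
     = 0.0196 × 0.7672 + 0.0896 × 0.2328
     = 0.01503712 + 0.02085888
     = 0.03589600

Step 2: Apply Bayes' theorem
P(A|D) = P(D|A)P(A) / P(D)
       = 0.01503712 / 0.03589600
       = 0.4189


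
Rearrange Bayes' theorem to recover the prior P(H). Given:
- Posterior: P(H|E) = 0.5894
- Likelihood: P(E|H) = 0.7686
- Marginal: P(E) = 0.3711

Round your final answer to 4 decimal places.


From Bayes' theorem: P(H|E) = P(E|H) × P(H) / P(E)

Rearranging for P(H):
P(H) = P(H|E) × P(E) / P(E|H)
     = 0.5894 × 0.3711 / 0.7686
     = 0.21872634 / 0.7686
     = 0.2846


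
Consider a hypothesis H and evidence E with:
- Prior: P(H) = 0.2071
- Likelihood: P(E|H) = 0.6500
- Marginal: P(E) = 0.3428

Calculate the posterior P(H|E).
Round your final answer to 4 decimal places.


Using Bayes' theorem:

P(H|E) = P(E|H) × P(H) / P(E)
       = 0.6500 × 0.2071 / 0.3428
       = 0.13461500 / 0.3428
       = 0.3927

The evidence strengthens our belief in H.
Prior: 0.2071 → Posterior: 0.3927


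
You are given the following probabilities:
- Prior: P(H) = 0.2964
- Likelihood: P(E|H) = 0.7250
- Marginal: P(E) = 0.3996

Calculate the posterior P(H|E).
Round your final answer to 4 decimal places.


Using Bayes' theorem:

P(H|E) = P(E|H) × P(H) / P(E)
       = 0.7250 × 0.2964 / 0.3996
       = 0.21489000 / 0.3996
       = 0.5378

The evidence strengthens our belief in H.
Prior: 0.2964 → Posterior: 0.5378


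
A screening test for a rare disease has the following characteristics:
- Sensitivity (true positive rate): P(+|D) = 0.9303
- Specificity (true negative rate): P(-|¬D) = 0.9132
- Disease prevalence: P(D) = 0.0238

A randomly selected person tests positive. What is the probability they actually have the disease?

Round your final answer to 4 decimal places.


Let D = has disease, + = positive test

Given:
- P(D) = 0.0238 (prevalence)
- P(+|D) = 0.9303 (sensitivity)
- P(-|¬D) = 0.9132 (specificity)
- P(+|¬D) = 0.0868 (false positive rate = 1 - specificity)

Step 1: Find P(+)
P(+) = P(+|D)P(D) + P(+|¬D)P(¬D)
     = 0.9303 × 0.0238 + 0.0868 × 0.9762
     = 0.02214114 + 0.08473416
     = 0.10687530

Step 2: Apply Bayes' theorem for P(D|+)
P(D|+) = P(+|D)P(D) / P(+)
       = 0.02214114 / 0.10687530
       = 0.2072


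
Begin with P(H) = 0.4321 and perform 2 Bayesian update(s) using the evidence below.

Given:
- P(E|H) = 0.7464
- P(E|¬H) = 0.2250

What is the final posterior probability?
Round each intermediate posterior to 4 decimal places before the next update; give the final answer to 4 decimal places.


Sequential Bayesian updating:

Initial prior: P(H) = 0.4321

Update 1:
  P(E) = 0.7464 × 0.4321 + 0.2250 × 0.5679 = 0.32251944 + 0.12777750 = 0.45029694
  P(H|E) = 0.32251944 / 0.45029694 = 0.7162

Update 2:
  P(E) = 0.7464 × 0.7162 + 0.2250 × 0.2838 = 0.53457168 + 0.06385500 = 0.59842668
  P(H|E) = 0.53457168 / 0.59842668 = 0.8933

Final posterior: 0.8933


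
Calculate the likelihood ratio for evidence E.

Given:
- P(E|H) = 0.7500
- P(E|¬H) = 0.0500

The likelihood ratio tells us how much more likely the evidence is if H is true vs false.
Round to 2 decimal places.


Likelihood Ratio (LR) = P(E|H) / P(E|¬H)

LR = 0.7500 / 0.0500
   = 15.00

The evidence is 15.00 times more likely if H is true than if H is false.
LR > 1, so observing E raises the odds in favor of H.


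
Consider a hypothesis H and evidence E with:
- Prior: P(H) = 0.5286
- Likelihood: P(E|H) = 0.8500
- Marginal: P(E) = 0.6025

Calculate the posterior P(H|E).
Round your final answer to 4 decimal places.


Using Bayes' theorem:

P(H|E) = P(E|H) × P(H) / P(E)
       = 0.8500 × 0.5286 / 0.6025
       = 0.44931000 / 0.6025
       = 0.7457

The evidence strengthens our belief in H.
Prior: 0.5286 → Posterior: 0.7457


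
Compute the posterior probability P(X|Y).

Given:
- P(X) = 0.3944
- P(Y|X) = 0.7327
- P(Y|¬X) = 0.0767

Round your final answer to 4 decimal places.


Bayes' theorem: P(X|Y) = P(Y|X) × P(X) / P(Y)

Step 1: Calculate P(Y) using law of total probability
P(Y) = P(Y|X)P(X) + P(Y|¬X)P(¬X)
     = 0.7327 × 0.3944 + 0.0767 × 0.6056
     = 0.28897688 + 0.04644952
     = 0.33542640

Step 2: Apply Bayes' theorem
P(X|Y) = P(Y|X) × P(X) / P(Y)
       = 0.28897688 / 0.33542640
       = 0.8615


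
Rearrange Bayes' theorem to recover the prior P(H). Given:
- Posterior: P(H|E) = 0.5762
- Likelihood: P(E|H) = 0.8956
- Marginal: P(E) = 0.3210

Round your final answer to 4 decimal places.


From Bayes' theorem: P(H|E) = P(E|H) × P(H) / P(E)

Rearranging for P(H):
P(H) = P(H|E) × P(E) / P(E|H)
     = 0.5762 × 0.3210 / 0.8956
     = 0.18496020 / 0.8956
     = 0.2065


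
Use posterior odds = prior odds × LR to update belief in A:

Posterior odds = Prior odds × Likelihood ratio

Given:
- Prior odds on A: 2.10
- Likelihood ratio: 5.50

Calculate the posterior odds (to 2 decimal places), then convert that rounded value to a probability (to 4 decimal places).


Step 1: Calculate posterior odds
Posterior odds = Prior odds × LR
               = 2.10 × 5.50
               = 11.55

Step 2: Convert to probability
P(A|E) = Posterior odds / (1 + Posterior odds)
       = 11.55 / (1 + 11.55)
       = 11.55 / 12.55
       = 0.9203

The evidence increased P(A) from 0.6774 to 0.9203.


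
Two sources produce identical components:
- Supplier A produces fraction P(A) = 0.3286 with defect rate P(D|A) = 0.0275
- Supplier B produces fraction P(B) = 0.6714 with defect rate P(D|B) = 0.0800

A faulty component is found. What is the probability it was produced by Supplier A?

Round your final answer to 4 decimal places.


Let A = from Supplier A, D = faulty

Given:
- P(A) = 0.3286, P(B) = 0.6714
- P(D|A) = 0.0275, P(D|B) = 0.0800

Step 1: Find P(D)
P(D) = P(D|A)P(A) + P(D|B)P(B)
     = 0.0275 × 0.3286 + 0.0800 × 0.6714
     = 0.00903650 + 0.05371200
     = 0.06274850

Step 2: Apply Bayes' theorem
P(A|D) = P(D|A)P(A) / P(D)
       = 0.00903650 / 0.06274850
       = 0.1440


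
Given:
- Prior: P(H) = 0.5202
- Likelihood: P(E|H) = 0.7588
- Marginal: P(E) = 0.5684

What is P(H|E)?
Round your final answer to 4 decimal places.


Using Bayes' theorem:

P(H|E) = P(E|H) × P(H) / P(E)
       = 0.7588 × 0.5202 / 0.5684
       = 0.39472776 / 0.5684
       = 0.6945

The evidence strengthens our belief in H.
Prior: 0.5202 → Posterior: 0.6945


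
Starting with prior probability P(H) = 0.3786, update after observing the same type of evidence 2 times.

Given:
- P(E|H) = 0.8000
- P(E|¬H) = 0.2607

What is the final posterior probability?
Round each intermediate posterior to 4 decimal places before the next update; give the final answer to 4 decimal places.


Sequential Bayesian updating:

Initial prior: P(H) = 0.3786

Update 1:
  P(E) = 0.8000 × 0.3786 + 0.2607 × 0.6214 = 0.30288000 + 0.16199898 = 0.46487898
  P(H|E) = 0.30288000 / 0.46487898 = 0.6515

Update 2:
  P(E) = 0.8000 × 0.6515 + 0.2607 × 0.3485 = 0.52120000 + 0.09085395 = 0.61205395
  P(H|E) = 0.52120000 / 0.61205395 = 0.8516

Final posterior: 0.8516


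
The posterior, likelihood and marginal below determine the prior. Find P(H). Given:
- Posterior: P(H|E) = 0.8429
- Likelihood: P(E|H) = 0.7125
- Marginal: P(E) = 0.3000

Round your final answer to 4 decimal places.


From Bayes' theorem: P(H|E) = P(E|H) × P(H) / P(E)

Rearranging for P(H):
P(H) = P(H|E) × P(E) / P(E|H)
     = 0.8429 × 0.3000 / 0.7125
     = 0.25287000 / 0.7125
     = 0.3549


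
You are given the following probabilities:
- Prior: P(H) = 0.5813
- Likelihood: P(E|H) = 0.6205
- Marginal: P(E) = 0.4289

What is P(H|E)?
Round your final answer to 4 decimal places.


Using Bayes' theorem:

P(H|E) = P(E|H) × P(H) / P(E)
       = 0.6205 × 0.5813 / 0.4289
       = 0.36069665 / 0.4289
       = 0.8410

The evidence strengthens our belief in H.
Prior: 0.5813 → Posterior: 0.8410


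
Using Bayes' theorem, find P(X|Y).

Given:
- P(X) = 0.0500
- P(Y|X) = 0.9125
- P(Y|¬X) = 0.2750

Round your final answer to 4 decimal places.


Bayes' theorem: P(X|Y) = P(Y|X) × P(X) / P(Y)

Step 1: Calculate P(Y) using law of total probability
P(Y) = P(Y|X)P(X) + P(Y|¬X)P(¬X)
     = 0.9125 × 0.0500 + 0.2750 × 0.9500
     = 0.04562500 + 0.26125000
     = 0.30687500

Step 2: Apply Bayes' theorem
P(X|Y) = P(Y|X) × P(X) / P(Y)
       = 0.04562500 / 0.30687500
       = 0.1487


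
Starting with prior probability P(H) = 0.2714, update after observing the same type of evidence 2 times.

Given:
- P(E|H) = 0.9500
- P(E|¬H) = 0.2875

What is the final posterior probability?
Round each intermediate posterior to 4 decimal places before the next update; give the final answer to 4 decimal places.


Sequential Bayesian updating:

Initial prior: P(H) = 0.2714

Update 1:
  P(E) = 0.9500 × 0.2714 + 0.2875 × 0.7286 = 0.25783000 + 0.20947250 = 0.46730250
  P(H|E) = 0.25783000 / 0.46730250 = 0.5517

Update 2:
  P(E) = 0.9500 × 0.5517 + 0.2875 × 0.4483 = 0.52411500 + 0.12888625 = 0.65300125
  P(H|E) = 0.52411500 / 0.65300125 = 0.8026

Final posterior: 0.8026


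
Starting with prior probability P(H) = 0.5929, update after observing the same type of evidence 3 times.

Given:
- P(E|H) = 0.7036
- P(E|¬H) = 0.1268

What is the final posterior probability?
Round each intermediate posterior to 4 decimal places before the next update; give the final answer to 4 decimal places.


Sequential Bayesian updating:

Initial prior: P(H) = 0.5929

Update 1:
  P(E) = 0.7036 × 0.5929 + 0.1268 × 0.4071 = 0.41716444 + 0.05162028 = 0.46878472
  P(H|E) = 0.41716444 / 0.46878472 = 0.8899

Update 2:
  P(E) = 0.7036 × 0.8899 + 0.1268 × 0.1101 = 0.62613364 + 0.01396068 = 0.64009432
  P(H|E) = 0.62613364 / 0.64009432 = 0.9782

Update 3:
  P(E) = 0.7036 × 0.9782 + 0.1268 × 0.0218 = 0.68826152 + 0.00276424 = 0.69102576
  P(H|E) = 0.68826152 / 0.69102576 = 0.9960

Final posterior: 0.9960


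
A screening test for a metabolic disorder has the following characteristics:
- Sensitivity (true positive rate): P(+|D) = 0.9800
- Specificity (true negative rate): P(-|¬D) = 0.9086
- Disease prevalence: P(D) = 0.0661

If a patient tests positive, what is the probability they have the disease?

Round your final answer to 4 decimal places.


Let D = has disease, + = positive test

Given:
- P(D) = 0.0661 (prevalence)
- P(+|D) = 0.9800 (sensitivity)
- P(-|¬D) = 0.9086 (specificity)
- P(+|¬D) = 0.0914 (false positive rate = 1 - specificity)

Step 1: Find P(+)
P(+) = P(+|D)P(D) + P(+|¬D)P(¬D)
     = 0.9800 × 0.0661 + 0.0914 × 0.9339
     = 0.06477800 + 0.08535846
     = 0.15013646

Step 2: Apply Bayes' theorem for P(D|+)
P(D|+) = P(+|D)P(D) / P(+)
       = 0.06477800 / 0.15013646
       = 0.4315


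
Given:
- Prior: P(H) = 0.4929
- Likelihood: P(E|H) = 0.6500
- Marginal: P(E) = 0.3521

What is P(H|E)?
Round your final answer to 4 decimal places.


Using Bayes' theorem:

P(H|E) = P(E|H) × P(H) / P(E)
       = 0.6500 × 0.4929 / 0.3521
       = 0.32038500 / 0.3521
       = 0.9099

The evidence strengthens our belief in H.
Prior: 0.4929 → Posterior: 0.9099


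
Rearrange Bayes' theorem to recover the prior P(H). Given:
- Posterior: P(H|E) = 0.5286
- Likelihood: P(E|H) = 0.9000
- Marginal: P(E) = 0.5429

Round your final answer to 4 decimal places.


From Bayes' theorem: P(H|E) = P(E|H) × P(H) / P(E)

Rearranging for P(H):
P(H) = P(H|E) × P(E) / P(E|H)
     = 0.5286 × 0.5429 / 0.9000
     = 0.28697694 / 0.9000
     = 0.3189


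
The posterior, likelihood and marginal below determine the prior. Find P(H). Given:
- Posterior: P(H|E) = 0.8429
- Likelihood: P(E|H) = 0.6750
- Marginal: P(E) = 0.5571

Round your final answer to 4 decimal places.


From Bayes' theorem: P(H|E) = P(E|H) × P(H) / P(E)

Rearranging for P(H):
P(H) = P(H|E) × P(E) / P(E|H)
     = 0.8429 × 0.5571 / 0.6750
     = 0.46957959 / 0.6750
     = 0.6957


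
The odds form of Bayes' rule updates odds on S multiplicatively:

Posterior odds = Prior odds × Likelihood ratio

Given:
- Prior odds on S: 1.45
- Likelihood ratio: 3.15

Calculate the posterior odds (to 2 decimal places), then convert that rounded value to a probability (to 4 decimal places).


Step 1: Calculate posterior odds
Posterior odds = Prior odds × LR
               = 1.45 × 3.15
               = 4.57

Step 2: Convert to probability
P(S|E) = Posterior odds / (1 + Posterior odds)
       = 4.57 / (1 + 4.57)
       = 4.57 / 5.57
       = 0.8205

The evidence increased P(S) from 0.5918 to 0.8205.


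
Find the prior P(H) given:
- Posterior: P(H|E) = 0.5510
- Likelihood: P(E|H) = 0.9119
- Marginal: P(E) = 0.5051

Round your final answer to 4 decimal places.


From Bayes' theorem: P(H|E) = P(E|H) × P(H) / P(E)

Rearranging for P(H):
P(H) = P(H|E) × P(E) / P(E|H)
     = 0.5510 × 0.5051 / 0.9119
     = 0.27831010 / 0.9119
     = 0.3052


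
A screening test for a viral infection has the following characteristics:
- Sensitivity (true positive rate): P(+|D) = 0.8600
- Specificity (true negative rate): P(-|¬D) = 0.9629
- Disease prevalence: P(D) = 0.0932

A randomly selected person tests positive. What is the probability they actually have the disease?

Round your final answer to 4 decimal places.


Let D = has disease, + = positive test

Given:
- P(D) = 0.0932 (prevalence)
- P(+|D) = 0.8600 (sensitivity)
- P(-|¬D) = 0.9629 (specificity)
- P(+|¬D) = 0.0371 (false positive rate = 1 - specificity)

Step 1: Find P(+)
P(+) = P(+|D)P(D) + P(+|¬D)P(¬D)
     = 0.8600 × 0.0932 + 0.0371 × 0.9068
     = 0.08015200 + 0.03364228
     = 0.11379428

Step 2: Apply Bayes' theorem for P(D|+)
P(D|+) = P(+|D)P(D) / P(+)
       = 0.08015200 / 0.11379428
       = 0.7044


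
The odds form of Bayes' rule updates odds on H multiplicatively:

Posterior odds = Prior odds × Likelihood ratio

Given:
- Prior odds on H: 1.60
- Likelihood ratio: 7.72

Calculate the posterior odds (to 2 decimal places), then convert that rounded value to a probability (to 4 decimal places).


Step 1: Calculate posterior odds
Posterior odds = Prior odds × LR
               = 1.60 × 7.72
               = 12.35

Step 2: Convert to probability
P(H|E) = Posterior odds / (1 + Posterior odds)
       = 12.35 / (1 + 12.35)
       = 12.35 / 13.35
       = 0.9251

The evidence increased P(H) from 0.6154 to 0.9251.


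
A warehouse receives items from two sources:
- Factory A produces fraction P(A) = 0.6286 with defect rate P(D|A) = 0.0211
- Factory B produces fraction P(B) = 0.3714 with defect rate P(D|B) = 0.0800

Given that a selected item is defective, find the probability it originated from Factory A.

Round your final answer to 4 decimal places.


Let A = from Factory A, D = defective

Given:
- P(A) = 0.6286, P(B) = 0.3714
- P(D|A) = 0.0211, P(D|B) = 0.0800

Step 1: Find P(D)
P(D) = P(D|A)P(A) + P(D|B)P(B)
     = 0.0211 × 0.6286 + 0.0800 × 0.3714
     = 0.01326346 + 0.02971200
     = 0.04297546

Step 2: Apply Bayes' theorem
P(A|D) = P(D|A)P(A) / P(D)
       = 0.01326346 / 0.04297546
       = 0.3086


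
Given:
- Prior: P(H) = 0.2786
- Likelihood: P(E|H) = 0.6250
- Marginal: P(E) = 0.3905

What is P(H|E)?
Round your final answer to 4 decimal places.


Using Bayes' theorem:

P(H|E) = P(E|H) × P(H) / P(E)
       = 0.6250 × 0.2786 / 0.3905
       = 0.17412500 / 0.3905
       = 0.4459

The evidence strengthens our belief in H.
Prior: 0.2786 → Posterior: 0.4459


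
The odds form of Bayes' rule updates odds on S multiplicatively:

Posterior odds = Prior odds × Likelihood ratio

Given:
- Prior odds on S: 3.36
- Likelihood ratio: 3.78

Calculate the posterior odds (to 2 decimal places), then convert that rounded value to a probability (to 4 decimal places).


Step 1: Calculate posterior odds
Posterior odds = Prior odds × LR
               = 3.36 × 3.78
               = 12.70

Step 2: Convert to probability
P(S|E) = Posterior odds / (1 + Posterior odds)
       = 12.70 / (1 + 12.70)
       = 12.70 / 13.70
       = 0.9270

The evidence increased P(S) from 0.7706 to 0.9270.


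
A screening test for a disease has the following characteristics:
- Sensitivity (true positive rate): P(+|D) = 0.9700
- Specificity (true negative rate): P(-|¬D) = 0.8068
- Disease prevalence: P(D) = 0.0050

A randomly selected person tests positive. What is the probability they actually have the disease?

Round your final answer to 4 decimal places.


Let D = has disease, + = positive test

Given:
- P(D) = 0.0050 (prevalence)
- P(+|D) = 0.9700 (sensitivity)
- P(-|¬D) = 0.8068 (specificity)
- P(+|¬D) = 0.1932 (false positive rate = 1 - specificity)

Step 1: Find P(+)
P(+) = P(+|D)P(D) + P(+|¬D)P(¬D)
     = 0.9700 × 0.0050 + 0.1932 × 0.9950
     = 0.00485000 + 0.19223400
     = 0.19708400

Step 2: Apply Bayes' theorem for P(D|+)
P(D|+) = P(+|D)P(D) / P(+)
       = 0.00485000 / 0.19708400
       = 0.0246


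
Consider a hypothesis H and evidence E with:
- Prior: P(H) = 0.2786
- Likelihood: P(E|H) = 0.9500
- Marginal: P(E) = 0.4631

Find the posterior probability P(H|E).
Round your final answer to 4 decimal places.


Using Bayes' theorem:

P(H|E) = P(E|H) × P(H) / P(E)
       = 0.9500 × 0.2786 / 0.4631
       = 0.26467000 / 0.4631
       = 0.5715

The evidence strengthens our belief in H.
Prior: 0.2786 → Posterior: 0.5715


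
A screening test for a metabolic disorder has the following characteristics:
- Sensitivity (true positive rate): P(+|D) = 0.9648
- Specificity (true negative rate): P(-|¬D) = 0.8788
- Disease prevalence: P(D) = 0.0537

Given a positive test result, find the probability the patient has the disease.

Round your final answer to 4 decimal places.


Let D = has disease, + = positive test

Given:
- P(D) = 0.0537 (prevalence)
- P(+|D) = 0.9648 (sensitivity)
- P(-|¬D) = 0.8788 (specificity)
- P(+|¬D) = 0.1212 (false positive rate = 1 - specificity)

Step 1: Find P(+)
P(+) = P(+|D)P(D) + P(+|¬D)P(¬D)
     = 0.9648 × 0.0537 + 0.1212 × 0.9463
     = 0.05180976 + 0.11469156
     = 0.16650132

Step 2: Apply Bayes' theorem for P(D|+)
P(D|+) = P(+|D)P(D) / P(+)
       = 0.05180976 / 0.16650132
       = 0.3112
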